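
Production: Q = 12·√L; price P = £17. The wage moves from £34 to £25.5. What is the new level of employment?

From P·MP_L = w with MP_L = 6·L^(-1/2), the labor demand is L(w) = (102/w)^(2).
At w = 34: L = 9. At w = 25.5: L = 16.

L* = 16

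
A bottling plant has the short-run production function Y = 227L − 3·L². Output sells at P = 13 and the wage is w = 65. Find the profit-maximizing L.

L* = 37

The marginal product of L is MP_L = 227 − 6L.
A price-taking firm hires until the value of the marginal product equals the wage: P·MP_L = w, so 13·(227 − 6L) = 65.
Then 227 − 6L = 5, giving L = 37.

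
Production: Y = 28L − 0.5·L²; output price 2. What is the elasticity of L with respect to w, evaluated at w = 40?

From P·MP_L = w with MP_L = 28 − L, labor demand is L(w) = 28 − w/2.
dL/dw = −1/(2) = -0.5.
At w = 40, L = 8, so ε = (dL/dw)·(w/L) = (-0.5)·(40/8) = -2.5.

ε = -2.5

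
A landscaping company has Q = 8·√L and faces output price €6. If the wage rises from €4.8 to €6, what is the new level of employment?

L* = 16

From P·MP_L = w with MP_L = 4·L^(-1/2), the labor demand is L(w) = (24/w)^(2).
At w = 4.8: L = 25. At w = 6: L = 16.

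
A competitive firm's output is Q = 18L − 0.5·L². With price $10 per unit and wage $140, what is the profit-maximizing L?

L* = 4

The marginal product of L is MP_L = 18 − L.
A price-taking firm hires until the value of the marginal product equals the wage: P·MP_L = w, so 10·(18 − L) = 140.
Then 18 − L = 14, giving L = 4.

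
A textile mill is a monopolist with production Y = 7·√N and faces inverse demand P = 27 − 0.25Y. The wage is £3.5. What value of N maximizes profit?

N* = 36

Marginal revenue from the inverse demand is MR = 27 − 0.5Y.
The marginal product is MP_N = 3.5·N^(-1/2).
A monopolist hires until marginal revenue product equals the wage: MR·MP_N = w.
At N, Y = 7·√N. Substituting and solving: (27 − 3.5·√N)·3.5·N^(-1/2) = 3.5 gives N = 36.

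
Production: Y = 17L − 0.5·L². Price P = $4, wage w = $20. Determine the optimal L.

L* = 12

The marginal product of L is MP_L = 17 − L.
A price-taking firm hires until the value of the marginal product equals the wage: P·MP_L = w, so 4·(17 − L) = 20.
Then 17 − L = 5, giving L = 12.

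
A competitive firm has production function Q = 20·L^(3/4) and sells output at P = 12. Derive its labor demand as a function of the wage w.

MP_L = (3/4)·20·L^(-1/4) = 15·L^(-1/4).
Setting P·MP_L = w: 180·L^(-1/4) = w.
Solving for L: L^(-1/4) = w/180, so L = (180/w)^(4).

L(w) = (180/w)^(4)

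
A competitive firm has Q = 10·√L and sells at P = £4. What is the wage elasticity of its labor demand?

ε = -2

MP_L = (1/2)·10·L^(-1/2), so P·MP_L = w gives 20·L^(-1/2) = w.
Solving, L(w) = (20/w)^(2). This is a constant-elasticity form: L ∝ w^(−2), so ε = −2.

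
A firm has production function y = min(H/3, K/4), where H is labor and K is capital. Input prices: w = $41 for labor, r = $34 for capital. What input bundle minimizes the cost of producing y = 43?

With a fixed-proportions technology, the cost-minimizing bundle uses no slack in either input: H/3 = K/4 = y.
So H = 3·43 = 129 and K = 4·43 = 172.

H* = 129, K* = 172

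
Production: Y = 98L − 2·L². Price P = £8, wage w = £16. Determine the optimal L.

L* = 24

The marginal product of L is MP_L = 98 − 4L.
A price-taking firm hires until the value of the marginal product equals the wage: P·MP_L = w, so 8·(98 − 4L) = 16.
Then 98 − 4L = 2, giving L = 24.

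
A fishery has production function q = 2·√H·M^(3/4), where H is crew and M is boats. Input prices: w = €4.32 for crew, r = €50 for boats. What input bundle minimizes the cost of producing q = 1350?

H* = 625, M* = 81

Cost minimization requires the marginal rate of technical substitution to equal the input-price ratio: MP_H/MP_M = w/r.
Here MP_H/MP_M = (1/2)·(M/H)/(3/4) = (2/3)·(M/H). Setting this equal to 4.32/50 = 0.0864 gives M = 0.1296H.
Substituting into q = 1350: 2·H^(1/2)·(0.1296H)^(3/4) = 1350.
Solving, H = 625 and M = 81.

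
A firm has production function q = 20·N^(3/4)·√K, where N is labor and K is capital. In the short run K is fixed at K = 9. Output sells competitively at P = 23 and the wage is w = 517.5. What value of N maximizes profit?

N* = 16

With K = 9, MP_N = (3/4)·20·N^(-1/4)·9^(1/2) = 45·N^(-1/4).
Profit maximization for a price taker requires P·MP_N = w: 23·45·N^(-1/4) = 517.5.
So N^(-1/4) = 0.5, which gives N = 16.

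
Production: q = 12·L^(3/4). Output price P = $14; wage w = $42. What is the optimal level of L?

L* = 81

MP_L = (3/4)·12·L^(-1/4) = 9·L^(-1/4).
Profit maximization for a price taker requires P·MP_L = w: 14·9·L^(-1/4) = 42.
So L^(-1/4) = 1/3, which gives L = 81.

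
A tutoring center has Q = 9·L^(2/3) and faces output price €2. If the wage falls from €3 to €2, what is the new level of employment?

L* = 216

From P·MP_L = w with MP_L = 6·L^(-1/3), the labor demand is L(w) = (12/w)^(3).
At w = 3: L = 64. At w = 2: L = 216.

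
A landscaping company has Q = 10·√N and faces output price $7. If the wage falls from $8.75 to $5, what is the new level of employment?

From P·MP_N = w with MP_N = 5·N^(-1/2), the labor demand is N(w) = (35/w)^(2).
At w = 8.75: N = 16. At w = 5: N = 49.

N* = 49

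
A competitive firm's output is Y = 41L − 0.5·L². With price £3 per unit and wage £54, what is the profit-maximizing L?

The marginal product of L is MP_L = 41 − L.
A price-taking firm hires until the value of the marginal product equals the wage: P·MP_L = w, so 3·(41 − L) = 54.
Then 41 − L = 18, giving L = 23.

L* = 23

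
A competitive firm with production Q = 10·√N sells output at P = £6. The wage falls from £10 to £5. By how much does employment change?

ΔN = 27

From P·MP_N = w with MP_N = 5·N^(-1/2), the labor demand is N(w) = (30/w)^(2).
At w = 10: N = 9. At w = 5: N = 36.
ΔN = 36 − 9 = 27.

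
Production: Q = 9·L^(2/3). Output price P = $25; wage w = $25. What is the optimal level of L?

L* = 216

MP_L = (2/3)·9·L^(-1/3) = 6·L^(-1/3).
Profit maximization for a price taker requires P·MP_L = w: 25·6·L^(-1/3) = 25.
So L^(-1/3) = 1/6, which gives L = 216.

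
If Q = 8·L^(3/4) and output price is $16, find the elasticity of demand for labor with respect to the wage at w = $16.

MP_L = (3/4)·8·L^(-1/4), so P·MP_L = w gives 96·L^(-1/4) = w.
Solving, L(w) = (96/w)^(4). This is a constant-elasticity form: L ∝ w^(−4), so ε = −4.

ε = -4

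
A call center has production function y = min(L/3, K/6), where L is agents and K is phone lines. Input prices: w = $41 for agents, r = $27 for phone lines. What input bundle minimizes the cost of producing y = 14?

With a fixed-proportions technology, the cost-minimizing bundle uses no slack in either input: L/3 = K/6 = y.
So L = 3·14 = 42 and K = 6·14 = 84.

L* = 42, K* = 84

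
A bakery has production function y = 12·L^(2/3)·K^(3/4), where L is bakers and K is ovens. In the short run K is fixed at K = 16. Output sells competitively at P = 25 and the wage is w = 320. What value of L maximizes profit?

L* = 125

With K = 16, MP_L = (2/3)·12·L^(-1/3)·16^(3/4) = 64·L^(-1/3).
Profit maximization for a price taker requires P·MP_L = w: 25·64·L^(-1/3) = 320.
So L^(-1/3) = 0.2, which gives L = 125.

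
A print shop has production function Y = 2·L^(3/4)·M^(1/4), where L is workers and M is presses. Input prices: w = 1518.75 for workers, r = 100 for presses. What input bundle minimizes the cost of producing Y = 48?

Cost minimization requires the marginal rate of technical substitution to equal the input-price ratio: MP_L/MP_M = w/r.
Here MP_L/MP_M = (3/4)·(M/L)/(1/4) = 3·(M/L). Setting this equal to 1518.75/100 = 15.1875 gives M = 5.0625L.
Substituting into Y = 48: 2·L^(3/4)·(5.0625L)^(1/4) = 48.
Solving, L = 16 and M = 81.

L* = 16, M* = 81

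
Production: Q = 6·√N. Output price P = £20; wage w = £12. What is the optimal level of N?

N* = 25

MP_N = (1/2)·6·N^(-1/2) = 3·N^(-1/2).
Profit maximization for a price taker requires P·MP_N = w: 20·3·N^(-1/2) = 12.
So N^(-1/2) = 0.2, which gives N = 25.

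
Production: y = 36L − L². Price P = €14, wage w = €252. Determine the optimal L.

L* = 9

The marginal product of L is MP_L = 36 − 2L.
A price-taking firm hires until the value of the marginal product equals the wage: P·MP_L = w, so 14·(36 − 2L) = 252.
Then 36 − 2L = 18, giving L = 9.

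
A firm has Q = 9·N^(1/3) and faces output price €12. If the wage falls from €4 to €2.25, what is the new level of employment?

From P·MP_N = w with MP_N = 3·N^(-2/3), the labor demand is N(w) = (36/w)^(3/2).
At w = 4: N = 27. At w = 2.25: N = 64.

N* = 64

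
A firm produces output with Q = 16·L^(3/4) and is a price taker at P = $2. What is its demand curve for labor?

L(w) = 331776/w^(4)

MP_L = (3/4)·16·L^(-1/4) = 12·L^(-1/4).
Setting P·MP_L = w: 24·L^(-1/4) = w.
Solving for L: L^(-1/4) = w/24, so L = (24/w)^(4).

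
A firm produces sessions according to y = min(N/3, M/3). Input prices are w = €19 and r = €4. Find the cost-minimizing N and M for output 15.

With a fixed-proportions technology, the cost-minimizing bundle uses no slack in either input: N/3 = M/3 = y.
So N = 3·15 = 45 and M = 3·15 = 45.

N* = 45, M* = 45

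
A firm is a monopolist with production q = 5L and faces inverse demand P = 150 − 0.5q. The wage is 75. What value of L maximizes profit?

Marginal revenue from the inverse demand is MR = 150 − q.
The marginal product is MP_L = 5.
A monopolist hires until marginal revenue product equals the wage: MR·MP_L = w.
(150 − 5L)·5 = 75, so L = 27.

L* = 27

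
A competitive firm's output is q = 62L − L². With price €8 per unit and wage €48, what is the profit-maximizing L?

The marginal product of L is MP_L = 62 − 2L.
A price-taking firm hires until the value of the marginal product equals the wage: P·MP_L = w, so 8·(62 − 2L) = 48.
Then 62 − 2L = 6, giving L = 28.

L* = 28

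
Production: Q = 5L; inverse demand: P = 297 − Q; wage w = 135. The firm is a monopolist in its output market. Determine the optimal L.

L* = 27

Marginal revenue from the inverse demand is MR = 297 − 2Q.
The marginal product is MP_L = 5.
A monopolist hires until marginal revenue product equals the wage: MR·MP_L = w.
(297 − 10L)·5 = 135, so L = 27.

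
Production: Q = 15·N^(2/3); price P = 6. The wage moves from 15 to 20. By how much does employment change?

ΔN = -37

From P·MP_N = w with MP_N = 10·N^(-1/3), the labor demand is N(w) = (60/w)^(3).
At w = 15: N = 64. At w = 20: N = 27.
ΔN = 27 − 64 = -37.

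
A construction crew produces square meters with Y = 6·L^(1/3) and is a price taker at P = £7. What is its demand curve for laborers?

MP_L = (1/3)·6·L^(-2/3) = 2·L^(-2/3).
Setting P·MP_L = w: 14·L^(-2/3) = w.
Solving for L: L^(-2/3) = w/14, so L = (14/w)^(3/2).

L(w) = (14/w)^(3/2)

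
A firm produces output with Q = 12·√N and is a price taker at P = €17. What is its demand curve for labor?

N(w) = 10404/w²

MP_N = (1/2)·12·N^(-1/2) = 6·N^(-1/2).
Setting P·MP_N = w: 102·N^(-1/2) = w.
Solving for N: N^(-1/2) = w/102, so N = (102/w)^(2).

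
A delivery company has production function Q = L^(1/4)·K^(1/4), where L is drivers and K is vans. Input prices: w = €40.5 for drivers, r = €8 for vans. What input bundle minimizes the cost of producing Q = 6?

Cost minimization requires the marginal rate of technical substitution to equal the input-price ratio: MP_L/MP_K = w/r.
Here MP_L/MP_K = (1/4)·(K/L)/(1/4) = (K/L). Setting this equal to 40.5/8 = 5.0625 gives K = 5.0625L.
Substituting into Q = 6: L^(1/4)·(5.0625L)^(1/4) = 6.
Solving, L = 16 and K = 81.

L* = 16, K* = 81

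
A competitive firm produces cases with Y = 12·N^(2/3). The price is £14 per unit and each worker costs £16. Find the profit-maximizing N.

N* = 343

MP_N = (2/3)·12·N^(-1/3) = 8·N^(-1/3).
Profit maximization for a price taker requires P·MP_N = w: 14·8·N^(-1/3) = 16.
So N^(-1/3) = 1/7, which gives N = 343.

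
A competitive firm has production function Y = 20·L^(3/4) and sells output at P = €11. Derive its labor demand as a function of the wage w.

L(w) = (165/w)^(4)

MP_L = (3/4)·20·L^(-1/4) = 15·L^(-1/4).
Setting P·MP_L = w: 165·L^(-1/4) = w.
Solving for L: L^(-1/4) = w/165, so L = (165/w)^(4).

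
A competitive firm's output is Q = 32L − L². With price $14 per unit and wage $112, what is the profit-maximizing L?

L* = 12

The marginal product of L is MP_L = 32 − 2L.
A price-taking firm hires until the value of the marginal product equals the wage: P·MP_L = w, so 14·(32 − 2L) = 112.
Then 32 − 2L = 8, giving L = 12.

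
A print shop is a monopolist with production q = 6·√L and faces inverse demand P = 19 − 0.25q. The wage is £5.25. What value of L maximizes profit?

Marginal revenue from the inverse demand is MR = 19 − 0.5q.
The marginal product is MP_L = 3·L^(-1/2).
A monopolist hires until marginal revenue product equals the wage: MR·MP_L = w.
At L, q = 6·√L. Substituting and solving: (19 − 3·√L)·3·L^(-1/2) = 5.25 gives L = 16.

L* = 16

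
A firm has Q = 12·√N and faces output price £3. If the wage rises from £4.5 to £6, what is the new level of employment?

From P·MP_N = w with MP_N = 6·N^(-1/2), the labor demand is N(w) = (18/w)^(2).
At w = 4.5: N = 16. At w = 6: N = 9.

N* = 9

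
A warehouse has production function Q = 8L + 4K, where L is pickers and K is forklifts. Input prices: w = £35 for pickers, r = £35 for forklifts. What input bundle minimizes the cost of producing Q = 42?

The inputs are perfect substitutes, so the firm uses whichever has the lower cost per unit of output.
Cost per unit of output via L is w/8 = 4.375; via K it is r/4 = 8.75. L is cheaper.
Producing Q = 42 with L alone: L = 5.25, K = 0.

L* = 5.25, K* = 0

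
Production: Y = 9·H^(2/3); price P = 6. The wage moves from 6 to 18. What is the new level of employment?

From P·MP_H = w with MP_H = 6·H^(-1/3), the labor demand is H(w) = (36/w)^(3).
At w = 6: H = 216. At w = 18: H = 8.

H* = 8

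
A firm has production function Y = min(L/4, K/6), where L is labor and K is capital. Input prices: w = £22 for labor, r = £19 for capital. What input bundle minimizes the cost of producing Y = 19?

With a fixed-proportions technology, the cost-minimizing bundle uses no slack in either input: L/4 = K/6 = Y.
So L = 4·19 = 76 and K = 6·19 = 114.

L* = 76, K* = 114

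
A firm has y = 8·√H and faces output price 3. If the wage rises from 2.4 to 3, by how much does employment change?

From P·MP_H = w with MP_H = 4·H^(-1/2), the labor demand is H(w) = (12/w)^(2).
At w = 2.4: H = 25. At w = 3: H = 16.
ΔH = 16 − 25 = -9.

ΔH = -9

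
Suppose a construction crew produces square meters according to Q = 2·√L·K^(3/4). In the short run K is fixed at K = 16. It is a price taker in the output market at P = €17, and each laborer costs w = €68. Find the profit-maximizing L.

With K = 16, MP_L = (1/2)·2·L^(-1/2)·16^(3/4) = 8·L^(-1/2).
Profit maximization for a price taker requires P·MP_L = w: 17·8·L^(-1/2) = 68.
So L^(-1/2) = 0.5, which gives L = 4.

L* = 4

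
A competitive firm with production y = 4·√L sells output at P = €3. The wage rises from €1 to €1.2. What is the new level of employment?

L* = 25

From P·MP_L = w with MP_L = 2·L^(-1/2), the labor demand is L(w) = (6/w)^(2).
At w = 1: L = 36. At w = 1.2: L = 25.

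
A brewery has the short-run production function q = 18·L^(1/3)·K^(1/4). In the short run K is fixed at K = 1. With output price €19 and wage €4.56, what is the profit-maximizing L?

With K = 1, MP_L = (1/3)·18·L^(-2/3)·1^(1/4) = 6·L^(-2/3).
Profit maximization for a price taker requires P·MP_L = w: 19·6·L^(-2/3) = 4.56.
So L^(-2/3) = 0.04, which gives L = 125.

L* = 125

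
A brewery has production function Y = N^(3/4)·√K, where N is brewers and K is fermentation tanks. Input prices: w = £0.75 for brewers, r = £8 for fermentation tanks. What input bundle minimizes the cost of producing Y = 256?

N* = 256, K* = 16

Cost minimization requires the marginal rate of technical substitution to equal the input-price ratio: MP_N/MP_K = w/r.
Here MP_N/MP_K = (3/4)·(K/N)/(1/2) = 1.5·(K/N). Setting this equal to 0.75/8 = 0.09375 gives K = 0.0625N.
Substituting into Y = 256: N^(3/4)·(0.0625N)^(1/2) = 256.
Solving, N = 256 and K = 16.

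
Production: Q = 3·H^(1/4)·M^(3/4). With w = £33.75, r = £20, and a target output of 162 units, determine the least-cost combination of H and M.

Cost minimization requires the marginal rate of technical substitution to equal the input-price ratio: MP_H/MP_M = w/r.
Here MP_H/MP_M = (1/4)·(M/H)/(3/4) = (1/3)·(M/H). Setting this equal to 33.75/20 = 1.6875 gives M = 5.0625H.
Substituting into Q = 162: 3·H^(1/4)·(5.0625H)^(3/4) = 162.
Solving, H = 16 and M = 81.

H* = 16, M* = 81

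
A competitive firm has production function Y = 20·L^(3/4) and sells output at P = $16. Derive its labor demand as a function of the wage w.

MP_L = (3/4)·20·L^(-1/4) = 15·L^(-1/4).
Setting P·MP_L = w: 240·L^(-1/4) = w.
Solving for L: L^(-1/4) = w/240, so L = (240/w)^(4).

L(w) = (240/w)^(4)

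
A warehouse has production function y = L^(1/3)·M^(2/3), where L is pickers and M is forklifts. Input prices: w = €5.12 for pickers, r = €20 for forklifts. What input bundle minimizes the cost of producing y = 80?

Cost minimization requires the marginal rate of technical substitution to equal the input-price ratio: MP_L/MP_M = w/r.
Here MP_L/MP_M = (1/3)·(M/L)/(2/3) = 0.5·(M/L). Setting this equal to 5.12/20 = 0.256 gives M = 0.512L.
Substituting into y = 80: L^(1/3)·(0.512L)^(2/3) = 80.
Solving, L = 125 and M = 64.

L* = 125, M* = 64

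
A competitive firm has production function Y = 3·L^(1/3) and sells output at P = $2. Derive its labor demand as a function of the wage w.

L(w) = (2/w)^(3/2)

MP_L = (1/3)·3·L^(-2/3) = L^(-2/3).
Setting P·MP_L = w: 2·L^(-2/3) = w.
Solving for L: L^(-2/3) = w/2, so L = (2/w)^(3/2).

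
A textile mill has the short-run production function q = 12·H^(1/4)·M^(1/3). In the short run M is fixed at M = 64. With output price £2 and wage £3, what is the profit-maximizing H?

With M = 64, MP_H = (1/4)·12·H^(-3/4)·64^(1/3) = 12·H^(-3/4).
Profit maximization for a price taker requires P·MP_H = w: 2·12·H^(-3/4) = 3.
So H^(-3/4) = 0.125, which gives H = 16.

H* = 16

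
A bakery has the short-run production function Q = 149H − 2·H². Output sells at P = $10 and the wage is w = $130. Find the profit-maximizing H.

H* = 34

The marginal product of H is MP_H = 149 − 4H.
A price-taking firm hires until the value of the marginal product equals the wage: P·MP_H = w, so 10·(149 − 4H) = 130.
Then 149 − 4H = 13, giving H = 34.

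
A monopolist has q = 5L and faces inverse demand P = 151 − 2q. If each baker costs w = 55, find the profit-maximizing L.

Marginal revenue from the inverse demand is MR = 151 − 4q.
The marginal product is MP_L = 5.
A monopolist hires until marginal revenue product equals the wage: MR·MP_L = w.
(151 − 20L)·5 = 55, so L = 7.

L* = 7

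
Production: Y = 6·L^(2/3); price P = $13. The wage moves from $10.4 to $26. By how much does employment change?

ΔL = -117

From P·MP_L = w with MP_L = 4·L^(-1/3), the labor demand is L(w) = (52/w)^(3).
At w = 10.4: L = 125. At w = 26: L = 8.
ΔL = 8 − 125 = -117.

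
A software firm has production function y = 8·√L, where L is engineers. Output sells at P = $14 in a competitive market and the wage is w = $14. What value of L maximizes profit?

L* = 16

MP_L = (1/2)·8·L^(-1/2) = 4·L^(-1/2).
Profit maximization for a price taker requires P·MP_L = w: 14·4·L^(-1/2) = 14.
So L^(-1/2) = 0.25, which gives L = 16.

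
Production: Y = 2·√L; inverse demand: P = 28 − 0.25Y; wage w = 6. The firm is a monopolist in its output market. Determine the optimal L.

L* = 16

Marginal revenue from the inverse demand is MR = 28 − 0.5Y.
The marginal product is MP_L = L^(-1/2).
A monopolist hires until marginal revenue product equals the wage: MR·MP_L = w.
At L, Y = 2·√L. Substituting and solving: (28 − √L)·L^(-1/2) = 6 gives L = 16.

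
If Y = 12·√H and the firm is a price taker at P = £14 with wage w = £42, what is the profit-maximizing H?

H* = 4

MP_H = (1/2)·12·H^(-1/2) = 6·H^(-1/2).
Profit maximization for a price taker requires P·MP_H = w: 14·6·H^(-1/2) = 42.
So H^(-1/2) = 0.5, which gives H = 4.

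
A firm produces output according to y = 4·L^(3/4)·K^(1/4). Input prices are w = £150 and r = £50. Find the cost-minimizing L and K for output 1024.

L* = 256, K* = 256

Cost minimization requires the marginal rate of technical substitution to equal the input-price ratio: MP_L/MP_K = w/r.
Here MP_L/MP_K = (3/4)·(K/L)/(1/4) = 3·(K/L). Setting this equal to 150/50 = 3 gives K = L.
Substituting into y = 1024: 4·L^(3/4)·(L)^(1/4) = 1024.
Solving, L = 256 and K = 256.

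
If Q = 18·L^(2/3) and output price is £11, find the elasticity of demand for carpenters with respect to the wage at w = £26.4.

ε = -3

MP_L = (2/3)·18·L^(-1/3), so P·MP_L = w gives 132·L^(-1/3) = w.
Solving, L(w) = (132/w)^(3). This is a constant-elasticity form: L ∝ w^(−3), so ε = −3.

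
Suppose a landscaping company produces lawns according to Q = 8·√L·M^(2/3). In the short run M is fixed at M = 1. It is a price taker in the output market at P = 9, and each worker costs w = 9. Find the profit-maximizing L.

L* = 16

With M = 1, MP_L = (1/2)·8·L^(-1/2)·1^(2/3) = 4·L^(-1/2).
Profit maximization for a price taker requires P·MP_L = w: 9·4·L^(-1/2) = 9.
So L^(-1/2) = 0.25, which gives L = 16.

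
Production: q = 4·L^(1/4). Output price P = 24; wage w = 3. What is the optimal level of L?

L* = 16

MP_L = (1/4)·4·L^(-3/4) = L^(-3/4).
Profit maximization for a price taker requires P·MP_L = w: 24·L^(-3/4) = 3.
So L^(-3/4) = 0.125, which gives L = 16.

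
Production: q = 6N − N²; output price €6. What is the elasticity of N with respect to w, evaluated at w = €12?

From P·MP_N = w with MP_N = 6 − 2N, labor demand is N(w) = (6 − w/6)/2.
dN/dw = −1/(12) = -1/12.
At w = 12, N = 2, so ε = (dN/dw)·(w/N) = (-1/12)·(12/2) = -0.5.

ε = -0.5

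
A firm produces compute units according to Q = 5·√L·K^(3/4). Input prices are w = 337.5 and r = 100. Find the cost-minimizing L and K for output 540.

L* = 16, K* = 81

Cost minimization requires the marginal rate of technical substitution to equal the input-price ratio: MP_L/MP_K = w/r.
Here MP_L/MP_K = (1/2)·(K/L)/(3/4) = (2/3)·(K/L). Setting this equal to 337.5/100 = 3.375 gives K = 5.0625L.
Substituting into Q = 540: 5·L^(1/2)·(5.0625L)^(3/4) = 540.
Solving, L = 16 and K = 81.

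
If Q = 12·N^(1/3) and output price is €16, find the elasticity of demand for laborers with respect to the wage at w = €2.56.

MP_N = (1/3)·12·N^(-2/3), so P·MP_N = w gives 64·N^(-2/3) = w.
Solving, N(w) = (64/w)^(3/2). This is a constant-elasticity form: N ∝ w^(−3/2), so ε = −3/2.

ε = -1.5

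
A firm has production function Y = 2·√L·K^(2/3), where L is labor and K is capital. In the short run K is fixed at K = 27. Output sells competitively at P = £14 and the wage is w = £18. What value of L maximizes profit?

L* = 49

With K = 27, MP_L = (1/2)·2·L^(-1/2)·27^(2/3) = 9·L^(-1/2).
Profit maximization for a price taker requires P·MP_L = w: 14·9·L^(-1/2) = 18.
So L^(-1/2) = 1/7, which gives L = 49.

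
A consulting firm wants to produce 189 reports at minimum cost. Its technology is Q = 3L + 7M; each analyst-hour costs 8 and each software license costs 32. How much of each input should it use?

The inputs are perfect substitutes, so the firm uses whichever has the lower cost per unit of output.
Cost per unit of output via L is w/3 = 8/3; via M it is r/7 = 32/7. L is cheaper.
Producing Q = 189 with L alone: L = 63, M = 0.

L* = 63, M* = 0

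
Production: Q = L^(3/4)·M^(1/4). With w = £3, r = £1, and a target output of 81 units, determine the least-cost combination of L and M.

L* = 81, M* = 81

Cost minimization requires the marginal rate of technical substitution to equal the input-price ratio: MP_L/MP_M = w/r.
Here MP_L/MP_M = (3/4)·(M/L)/(1/4) = 3·(M/L). Setting this equal to 3/1 = 3 gives M = L.
Substituting into Q = 81: L^(3/4)·(L)^(1/4) = 81.
Solving, L = 81 and M = 81.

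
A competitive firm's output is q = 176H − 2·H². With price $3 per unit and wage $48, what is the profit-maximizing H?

The marginal product of H is MP_H = 176 − 4H.
A price-taking firm hires until the value of the marginal product equals the wage: P·MP_H = w, so 3·(176 − 4H) = 48.
Then 176 − 4H = 16, giving H = 40.

H* = 40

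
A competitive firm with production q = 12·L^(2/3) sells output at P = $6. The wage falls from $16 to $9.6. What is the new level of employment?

L* = 125

From P·MP_L = w with MP_L = 8·L^(-1/3), the labor demand is L(w) = (48/w)^(3).
At w = 16: L = 27. At w = 9.6: L = 125.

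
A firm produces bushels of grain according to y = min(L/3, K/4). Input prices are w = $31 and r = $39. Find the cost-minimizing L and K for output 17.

With a fixed-proportions technology, the cost-minimizing bundle uses no slack in either input: L/3 = K/4 = y.
So L = 3·17 = 51 and K = 4·17 = 68.

L* = 51, K* = 68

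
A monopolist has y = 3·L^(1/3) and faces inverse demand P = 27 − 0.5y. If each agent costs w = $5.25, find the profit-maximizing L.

L* = 8

Marginal revenue from the inverse demand is MR = 27 − y.
The marginal product is MP_L = L^(-2/3).
A monopolist hires until marginal revenue product equals the wage: MR·MP_L = w.
At L, y = 3·L^(1/3). Substituting and solving: (27 − 3·L^(1/3))·L^(-2/3) = 5.25 gives L = 8.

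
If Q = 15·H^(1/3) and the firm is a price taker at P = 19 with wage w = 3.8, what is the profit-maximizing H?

H* = 125

MP_H = (1/3)·15·H^(-2/3) = 5·H^(-2/3).
Profit maximization for a price taker requires P·MP_H = w: 19·5·H^(-2/3) = 3.8.
So H^(-2/3) = 0.04, which gives H = 125.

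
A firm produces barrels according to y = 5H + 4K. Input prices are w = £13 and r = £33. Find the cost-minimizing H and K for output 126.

H* = 25.2, K* = 0

The inputs are perfect substitutes, so the firm uses whichever has the lower cost per unit of output.
Cost per unit of output via H is w/5 = 2.6; via K it is r/4 = 8.25. H is cheaper.
Producing y = 126 with H alone: H = 25.2, K = 0.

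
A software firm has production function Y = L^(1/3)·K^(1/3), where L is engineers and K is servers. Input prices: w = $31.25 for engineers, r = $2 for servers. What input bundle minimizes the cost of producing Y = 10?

L* = 8, K* = 125

Cost minimization requires the marginal rate of technical substitution to equal the input-price ratio: MP_L/MP_K = w/r.
Here MP_L/MP_K = (1/3)·(K/L)/(1/3) = (K/L). Setting this equal to 31.25/2 = 15.625 gives K = 15.625L.
Substituting into Y = 10: L^(1/3)·(15.625L)^(1/3) = 10.
Solving, L = 8 and K = 125.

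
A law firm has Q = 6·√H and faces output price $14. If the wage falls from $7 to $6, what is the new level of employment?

From P·MP_H = w with MP_H = 3·H^(-1/2), the labor demand is H(w) = (42/w)^(2).
At w = 7: H = 36. At w = 6: H = 49.

H* = 49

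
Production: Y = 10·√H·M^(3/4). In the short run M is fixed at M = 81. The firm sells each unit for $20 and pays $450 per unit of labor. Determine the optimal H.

H* = 36

With M = 81, MP_H = (1/2)·10·H^(-1/2)·81^(3/4) = 135·H^(-1/2).
Profit maximization for a price taker requires P·MP_H = w: 20·135·H^(-1/2) = 450.
So H^(-1/2) = 1/6, which gives H = 36.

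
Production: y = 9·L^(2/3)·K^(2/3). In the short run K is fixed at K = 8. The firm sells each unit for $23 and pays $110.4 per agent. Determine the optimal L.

L* = 125

With K = 8, MP_L = (2/3)·9·L^(-1/3)·8^(2/3) = 24·L^(-1/3).
Profit maximization for a price taker requires P·MP_L = w: 23·24·L^(-1/3) = 110.4.
So L^(-1/3) = 0.2, which gives L = 125.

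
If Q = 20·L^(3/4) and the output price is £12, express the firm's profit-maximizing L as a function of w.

L(w) = (180/w)^(4)

MP_L = (3/4)·20·L^(-1/4) = 15·L^(-1/4).
Setting P·MP_L = w: 180·L^(-1/4) = w.
Solving for L: L^(-1/4) = w/180, so L = (180/w)^(4).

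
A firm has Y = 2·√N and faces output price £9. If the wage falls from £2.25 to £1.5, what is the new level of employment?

From P·MP_N = w with MP_N = N^(-1/2), the labor demand is N(w) = (9/w)^(2).
At w = 2.25: N = 16. At w = 1.5: N = 36.

N* = 36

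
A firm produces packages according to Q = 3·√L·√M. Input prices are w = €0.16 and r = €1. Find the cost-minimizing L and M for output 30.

Cost minimization requires the marginal rate of technical substitution to equal the input-price ratio: MP_L/MP_M = w/r.
Here MP_L/MP_M = (1/2)·(M/L)/(1/2) = (M/L). Setting this equal to 0.16/1 = 0.16 gives M = 0.16L.
Substituting into Q = 30: 3·L^(1/2)·(0.16L)^(1/2) = 30.
Solving, L = 25 and M = 4.

L* = 25, M* = 4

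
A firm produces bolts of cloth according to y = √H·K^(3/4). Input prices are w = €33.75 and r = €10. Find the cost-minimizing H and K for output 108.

H* = 16, K* = 81

Cost minimization requires the marginal rate of technical substitution to equal the input-price ratio: MP_H/MP_K = w/r.
Here MP_H/MP_K = (1/2)·(K/H)/(3/4) = (2/3)·(K/H). Setting this equal to 33.75/10 = 3.375 gives K = 5.0625H.
Substituting into y = 108: H^(1/2)·(5.0625H)^(3/4) = 108.
Solving, H = 16 and K = 81.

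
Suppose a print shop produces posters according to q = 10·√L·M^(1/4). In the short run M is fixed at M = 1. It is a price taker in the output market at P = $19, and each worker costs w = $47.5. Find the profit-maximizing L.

With M = 1, MP_L = (1/2)·10·L^(-1/2)·1^(1/4) = 5·L^(-1/2).
Profit maximization for a price taker requires P·MP_L = w: 19·5·L^(-1/2) = 47.5.
So L^(-1/2) = 0.5, which gives L = 4.

L* = 4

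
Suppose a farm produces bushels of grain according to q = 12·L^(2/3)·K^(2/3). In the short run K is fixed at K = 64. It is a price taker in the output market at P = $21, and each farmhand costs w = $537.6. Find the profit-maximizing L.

With K = 64, MP_L = (2/3)·12·L^(-1/3)·64^(2/3) = 128·L^(-1/3).
Profit maximization for a price taker requires P·MP_L = w: 21·128·L^(-1/3) = 537.6.
So L^(-1/3) = 0.2, which gives L = 125.

L* = 125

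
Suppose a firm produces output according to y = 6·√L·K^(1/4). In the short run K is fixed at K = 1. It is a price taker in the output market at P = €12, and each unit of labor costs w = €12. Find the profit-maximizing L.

With K = 1, MP_L = (1/2)·6·L^(-1/2)·1^(1/4) = 3·L^(-1/2).
Profit maximization for a price taker requires P·MP_L = w: 12·3·L^(-1/2) = 12.
So L^(-1/2) = 1/3, which gives L = 9.

L* = 9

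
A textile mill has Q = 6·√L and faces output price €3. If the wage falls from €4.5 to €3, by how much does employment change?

ΔL = 5

From P·MP_L = w with MP_L = 3·L^(-1/2), the labor demand is L(w) = (9/w)^(2).
At w = 4.5: L = 4. At w = 3: L = 9.
ΔL = 9 − 4 = 5.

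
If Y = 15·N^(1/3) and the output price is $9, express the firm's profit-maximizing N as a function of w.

N(w) = (45/w)^(3/2)

MP_N = (1/3)·15·N^(-2/3) = 5·N^(-2/3).
Setting P·MP_N = w: 45·N^(-2/3) = w.
Solving for N: N^(-2/3) = w/45, so N = (45/w)^(3/2).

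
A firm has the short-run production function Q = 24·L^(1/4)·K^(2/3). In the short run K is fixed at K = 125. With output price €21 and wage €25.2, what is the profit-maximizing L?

With K = 125, MP_L = (1/4)·24·L^(-3/4)·125^(2/3) = 150·L^(-3/4).
Profit maximization for a price taker requires P·MP_L = w: 21·150·L^(-3/4) = 25.2.
So L^(-3/4) = 0.008, which gives L = 625.

L* = 625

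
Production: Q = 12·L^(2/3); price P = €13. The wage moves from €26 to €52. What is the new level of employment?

From P·MP_L = w with MP_L = 8·L^(-1/3), the labor demand is L(w) = (104/w)^(3).
At w = 26: L = 64. At w = 52: L = 8.

L* = 8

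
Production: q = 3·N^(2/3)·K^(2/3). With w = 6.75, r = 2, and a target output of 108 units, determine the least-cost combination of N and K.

Cost minimization requires the marginal rate of technical substitution to equal the input-price ratio: MP_N/MP_K = w/r.
Here MP_N/MP_K = (2/3)·(K/N)/(2/3) = (K/N). Setting this equal to 6.75/2 = 3.375 gives K = 3.375N.
Substituting into q = 108: 3·N^(2/3)·(3.375N)^(2/3) = 108.
Solving, N = 8 and K = 27.

N* = 8, K* = 27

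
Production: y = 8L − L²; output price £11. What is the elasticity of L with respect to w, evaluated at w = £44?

ε = -1

From P·MP_L = w with MP_L = 8 − 2L, labor demand is L(w) = (8 − w/11)/2.
dL/dw = −1/(22) = -1/22.
At w = 44, L = 2, so ε = (dL/dw)·(w/L) = (-1/22)·(44/2) = -1.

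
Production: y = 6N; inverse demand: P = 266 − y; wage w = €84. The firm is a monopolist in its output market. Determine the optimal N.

N* = 21

Marginal revenue from the inverse demand is MR = 266 − 2y.
The marginal product is MP_N = 6.
A monopolist hires until marginal revenue product equals the wage: MR·MP_N = w.
(266 − 12N)·6 = 84, so N = 21.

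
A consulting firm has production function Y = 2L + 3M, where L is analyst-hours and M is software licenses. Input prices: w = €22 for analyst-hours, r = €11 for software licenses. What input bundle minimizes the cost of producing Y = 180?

The inputs are perfect substitutes, so the firm uses whichever has the lower cost per unit of output.
Cost per unit of output via L is w/2 = 11; via M it is r/3 = 11/3. M is cheaper.
Producing Y = 180 with M alone: L = 0, M = 60.

L* = 0, M* = 60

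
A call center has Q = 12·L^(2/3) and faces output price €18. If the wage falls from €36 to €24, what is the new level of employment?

L* = 216

From P·MP_L = w with MP_L = 8·L^(-1/3), the labor demand is L(w) = (144/w)^(3).
At w = 36: L = 64. At w = 24: L = 216.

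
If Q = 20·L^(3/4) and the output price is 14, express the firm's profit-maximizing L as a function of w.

L(w) = (210/w)^(4)

MP_L = (3/4)·20·L^(-1/4) = 15·L^(-1/4).
Setting P·MP_L = w: 210·L^(-1/4) = w.
Solving for L: L^(-1/4) = w/210, so L = (210/w)^(4).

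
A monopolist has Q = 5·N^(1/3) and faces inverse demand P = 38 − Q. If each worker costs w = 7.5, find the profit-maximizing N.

N* = 8

Marginal revenue from the inverse demand is MR = 38 − 2Q.
The marginal product is MP_N = (5/3)·N^(-2/3).
A monopolist hires until marginal revenue product equals the wage: MR·MP_N = w.
At N, Q = 5·N^(1/3). Substituting and solving: (38 − 10·N^(1/3))·(5/3)·N^(-2/3) = 7.5 gives N = 8.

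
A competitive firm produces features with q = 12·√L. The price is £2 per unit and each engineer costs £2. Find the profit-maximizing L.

L* = 36

MP_L = (1/2)·12·L^(-1/2) = 6·L^(-1/2).
Profit maximization for a price taker requires P·MP_L = w: 2·6·L^(-1/2) = 2.
So L^(-1/2) = 1/6, which gives L = 36.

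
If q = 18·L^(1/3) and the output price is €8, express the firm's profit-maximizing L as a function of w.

MP_L = (1/3)·18·L^(-2/3) = 6·L^(-2/3).
Setting P·MP_L = w: 48·L^(-2/3) = w.
Solving for L: L^(-2/3) = w/48, so L = (48/w)^(3/2).

L(w) = (48/w)^(3/2)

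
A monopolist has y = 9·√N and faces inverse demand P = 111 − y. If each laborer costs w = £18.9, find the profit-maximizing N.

Marginal revenue from the inverse demand is MR = 111 − 2y.
The marginal product is MP_N = 4.5·N^(-1/2).
A monopolist hires until marginal revenue product equals the wage: MR·MP_N = w.
At N, y = 9·√N. Substituting and solving: (111 − 18·√N)·4.5·N^(-1/2) = 18.9 gives N = 25.

N* = 25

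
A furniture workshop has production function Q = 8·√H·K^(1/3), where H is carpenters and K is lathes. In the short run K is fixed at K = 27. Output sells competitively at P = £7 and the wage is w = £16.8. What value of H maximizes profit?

With K = 27, MP_H = (1/2)·8·H^(-1/2)·27^(1/3) = 12·H^(-1/2).
Profit maximization for a price taker requires P·MP_H = w: 7·12·H^(-1/2) = 16.8.
So H^(-1/2) = 0.2, which gives H = 25.

H* = 25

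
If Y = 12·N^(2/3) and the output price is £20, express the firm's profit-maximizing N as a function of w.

N(w) = 4096000/w³

MP_N = (2/3)·12·N^(-1/3) = 8·N^(-1/3).
Setting P·MP_N = w: 160·N^(-1/3) = w.
Solving for N: N^(-1/3) = w/160, so N = (160/w)^(3).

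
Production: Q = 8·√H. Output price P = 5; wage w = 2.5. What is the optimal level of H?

MP_H = (1/2)·8·H^(-1/2) = 4·H^(-1/2).
Profit maximization for a price taker requires P·MP_H = w: 5·4·H^(-1/2) = 2.5.
So H^(-1/2) = 0.125, which gives H = 64.

H* = 64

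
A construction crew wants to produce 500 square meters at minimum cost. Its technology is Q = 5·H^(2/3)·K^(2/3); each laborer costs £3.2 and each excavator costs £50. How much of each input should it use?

Cost minimization requires the marginal rate of technical substitution to equal the input-price ratio: MP_H/MP_K = w/r.
Here MP_H/MP_K = (2/3)·(K/H)/(2/3) = (K/H). Setting this equal to 3.2/50 = 0.064 gives K = 0.064H.
Substituting into Q = 500: 5·H^(2/3)·(0.064H)^(2/3) = 500.
Solving, H = 125 and K = 8.

H* = 125, K* = 8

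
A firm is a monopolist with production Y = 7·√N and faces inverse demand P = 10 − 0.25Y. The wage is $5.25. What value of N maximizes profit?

Marginal revenue from the inverse demand is MR = 10 − 0.5Y.
The marginal product is MP_N = 3.5·N^(-1/2).
A monopolist hires until marginal revenue product equals the wage: MR·MP_N = w.
At N, Y = 7·√N. Substituting and solving: (10 − 3.5·√N)·3.5·N^(-1/2) = 5.25 gives N = 4.

N* = 4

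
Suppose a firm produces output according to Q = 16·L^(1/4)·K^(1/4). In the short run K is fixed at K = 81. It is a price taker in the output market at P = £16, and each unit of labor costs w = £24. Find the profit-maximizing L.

With K = 81, MP_L = (1/4)·16·L^(-3/4)·81^(1/4) = 12·L^(-3/4).
Profit maximization for a price taker requires P·MP_L = w: 16·12·L^(-3/4) = 24.
So L^(-3/4) = 0.125, which gives L = 16.

L* = 16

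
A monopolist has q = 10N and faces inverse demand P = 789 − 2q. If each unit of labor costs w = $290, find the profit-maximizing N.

Marginal revenue from the inverse demand is MR = 789 − 4q.
The marginal product is MP_N = 10.
A monopolist hires until marginal revenue product equals the wage: MR·MP_N = w.
(789 − 40N)·10 = 290, so N = 19.

N* = 19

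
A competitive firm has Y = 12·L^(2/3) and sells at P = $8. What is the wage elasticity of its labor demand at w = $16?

ε = -3

MP_L = (2/3)·12·L^(-1/3), so P·MP_L = w gives 64·L^(-1/3) = w.
Solving, L(w) = (64/w)^(3). This is a constant-elasticity form: L ∝ w^(−3), so ε = −3.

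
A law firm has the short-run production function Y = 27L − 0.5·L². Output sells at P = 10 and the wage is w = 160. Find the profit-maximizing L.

The marginal product of L is MP_L = 27 − L.
A price-taking firm hires until the value of the marginal product equals the wage: P·MP_L = w, so 10·(27 − L) = 160.
Then 27 − L = 16, giving L = 11.

L* = 11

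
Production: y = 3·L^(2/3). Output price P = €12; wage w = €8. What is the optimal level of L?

L* = 27

MP_L = (2/3)·3·L^(-1/3) = 2·L^(-1/3).
Profit maximization for a price taker requires P·MP_L = w: 12·2·L^(-1/3) = 8.
So L^(-1/3) = 1/3, which gives L = 27.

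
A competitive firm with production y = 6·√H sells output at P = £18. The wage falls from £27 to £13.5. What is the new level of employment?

H* = 16

From P·MP_H = w with MP_H = 3·H^(-1/2), the labor demand is H(w) = (54/w)^(2).
At w = 27: H = 4. At w = 13.5: H = 16.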